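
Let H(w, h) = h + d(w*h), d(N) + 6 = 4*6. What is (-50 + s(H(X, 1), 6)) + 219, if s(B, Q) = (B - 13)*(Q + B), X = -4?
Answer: 319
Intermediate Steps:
d(N) = 18 (d(N) = -6 + 4*6 = -6 + 24 = 18)
H(w, h) = 18 + h (H(w, h) = h + 18 = 18 + h)
s(B, Q) = (-13 + B)*(B + Q)
(-50 + s(H(X, 1), 6)) + 219 = (-50 + ((18 + 1)**2 - 13*(18 + 1) - 13*6 + (18 + 1)*6)) + 219 = (-50 + (19**2 - 13*19 - 78 + 19*6)) + 219 = (-50 + (361 - 247 - 78 + 114)) + 219 = (-50 + 150) + 219 = 100 + 219 = 319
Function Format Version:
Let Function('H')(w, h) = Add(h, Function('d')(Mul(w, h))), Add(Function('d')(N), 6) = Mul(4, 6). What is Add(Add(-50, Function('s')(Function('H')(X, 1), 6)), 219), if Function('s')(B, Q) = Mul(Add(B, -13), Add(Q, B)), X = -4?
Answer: 319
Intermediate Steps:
Function('d')(N) = 18 (Function('d')(N) = Add(-6, Mul(4, 6)) = Add(-6, 24) = 18)
Function('H')(w, h) = Add(18, h) (Function('H')(w, h) = Add(h, 18) = Add(18, h))
Function('s')(B, Q) = Mul(Add(-13, B), Add(B, Q))
Add(Add(-50, Function('s')(Function('H')(X, 1), 6)), 219) = Add(Add(-50, Add(Pow(Add(18, 1), 2), Mul(-13, Add(18, 1)), Mul(-13, 6), Mul(Add(18, 1), 6))), 219) = Add(Add(-50, Add(Pow(19, 2), Mul(-13, 19), -78, Mul(19, 6))), 219) = Add(Add(-50, Add(361, -247, -78, 114)), 219) = Add(Add(-50, 150), 219) = Add(100, 219) = 319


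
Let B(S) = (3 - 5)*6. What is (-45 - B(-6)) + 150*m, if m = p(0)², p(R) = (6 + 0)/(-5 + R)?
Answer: 183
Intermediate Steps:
p(R) = 6/(-5 + R)
B(S) = -12 (B(S) = -2*6 = -12)
m = 36/25 (m = (6/(-5 + 0))² = (6/(-5))² = (6*(-⅕))² = (-6/5)² = 36/25 ≈ 1.4400)
(-45 - B(-6)) + 150*m = (-45 - 1*(-12)) + 150*(36/25) = (-45 + 12) + 216 = -33 + 216 = 183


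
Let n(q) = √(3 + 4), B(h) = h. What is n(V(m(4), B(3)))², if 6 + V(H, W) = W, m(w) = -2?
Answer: 7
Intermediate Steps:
V(H, W) = -6 + W
n(q) = √7
n(V(m(4), B(3)))² = (√7)² = 7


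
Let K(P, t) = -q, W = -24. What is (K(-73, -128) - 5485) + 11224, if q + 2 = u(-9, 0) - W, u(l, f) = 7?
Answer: 5710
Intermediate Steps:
q = 29 (q = -2 + (7 - 1*(-24)) = -2 + (7 + 24) = -2 + 31 = 29)
K(P, t) = -29 (K(P, t) = -1*29 = -29)
(K(-73, -128) - 5485) + 11224 = (-29 - 5485) + 11224 = -5514 + 11224 = 5710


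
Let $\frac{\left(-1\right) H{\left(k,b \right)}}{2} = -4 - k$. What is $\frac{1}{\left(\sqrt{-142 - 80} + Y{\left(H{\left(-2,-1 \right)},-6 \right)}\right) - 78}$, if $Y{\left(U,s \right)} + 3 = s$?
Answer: $- \frac{29}{2597} - \frac{i \sqrt{222}}{7791} \approx -0.011167 - 0.0019124 i$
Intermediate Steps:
$H{\left(k,b \right)} = 8 + 2 k$ ($H{\left(k,b \right)} = - 2 \left(-4 - k\right) = 8 + 2 k$)
$Y{\left(U,s \right)} = -3 + s$
$\frac{1}{\left(\sqrt{-142 - 80} + Y{\left(H{\left(-2,-1 \right)},-6 \right)}\right) - 78} = \frac{1}{\left(\sqrt{-142 - 80} - 9\right) - 78} = \frac{1}{\left(\sqrt{-222} - 9\right) - 78} = \frac{1}{\left(i \sqrt{222} - 9\right) - 78} = \frac{1}{\left(-9 + i \sqrt{222}\right) - 78} = \frac{1}{-87 + i \sqrt{222}}$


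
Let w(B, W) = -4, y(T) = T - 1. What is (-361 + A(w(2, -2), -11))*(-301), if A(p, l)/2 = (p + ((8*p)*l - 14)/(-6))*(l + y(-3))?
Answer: -436149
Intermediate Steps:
y(T) = -1 + T
A(p, l) = 2*(-4 + l)*(7/3 + p - 4*l*p/3) (A(p, l) = 2*((p + ((8*p)*l - 14)/(-6))*(l + (-1 - 3))) = 2*((p + (8*l*p - 14)*(-⅙))*(l - 4)) = 2*((p + (-14 + 8*l*p)*(-⅙))*(-4 + l)) = 2*((p + (7/3 - 4*l*p/3))*(-4 + l)) = 2*((7/3 + p - 4*l*p/3)*(-4 + l)) = 2*((-4 + l)*(7/3 + p - 4*l*p/3)) = 2*(-4 + l)*(7/3 + p - 4*l*p/3))
(-361 + A(w(2, -2), -11))*(-301) = (-361 + (-56/3 - 8*(-4) + (14/3)*(-11) - 8/3*(-4)*(-11)² + (38/3)*(-11)*(-4)))*(-301) = (-361 + (-56/3 + 32 - 154/3 - 8/3*(-4)*121 + 1672/3))*(-301) = (-361 + (-56/3 + 32 - 154/3 + 3872/3 + 1672/3))*(-301) = (-361 + 1810)*(-301) = 1449*(-301) = -436149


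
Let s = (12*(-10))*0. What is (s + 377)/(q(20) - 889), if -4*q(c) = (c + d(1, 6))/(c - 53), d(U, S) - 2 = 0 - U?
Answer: -16588/39109 ≈ -0.42415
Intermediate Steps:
d(U, S) = 2 - U (d(U, S) = 2 + (0 - U) = 2 - U)
s = 0 (s = -120*0 = 0)
q(c) = -(1 + c)/(4*(-53 + c)) (q(c) = -(c + (2 - 1*1))/(4*(c - 53)) = -(c + (2 - 1))/(4*(-53 + c)) = -(c + 1)/(4*(-53 + c)) = -(1 + c)/(4*(-53 + c)))
(s + 377)/(q(20) - 889) = (0 + 377)/((-1 - 1*20)/(4*(-53 + 20)) - 889) = 377/((¼)*(-1 - 20)/(-33) - 889) = 377/((¼)*(-1/33)*(-21) - 889) = 377/(7/44 - 889) = 377/(-39109/44) = 377*(-44/39109) = -16588/39109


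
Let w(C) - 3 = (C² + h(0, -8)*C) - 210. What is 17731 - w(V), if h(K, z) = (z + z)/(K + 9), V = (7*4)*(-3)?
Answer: 32198/3 ≈ 10733.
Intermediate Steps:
V = -84 (V = 28*(-3) = -84)
h(K, z) = 2*z/(9 + K) (h(K, z) = (2*z)/(9 + K) = 2*z/(9 + K))
w(C) = -207 + C² - 16*C/9 (w(C) = 3 + ((C² + (2*(-8)/(9 + 0))*C) - 210) = 3 + ((C² + (2*(-8)/9)*C) - 210) = 3 + ((C² + (2*(-8)*(⅑))*C) - 210) = 3 + ((C² - 16*C/9) - 210) = 3 + (-210 + C² - 16*C/9) = -207 + C² - 16*C/9)
17731 - w(V) = 17731 - (-207 + (-84)² - 16/9*(-84)) = 17731 - (-207 + 7056 + 448/3) = 17731 - 1*20995/3 = 17731 - 20995/3 = 32198/3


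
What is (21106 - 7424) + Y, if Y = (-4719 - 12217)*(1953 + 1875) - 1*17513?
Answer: -64834839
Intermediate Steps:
Y = -64848521 (Y = -16936*3828 - 17513 = -64831008 - 17513 = -64848521)
(21106 - 7424) + Y = (21106 - 7424) - 64848521 = 13682 - 64848521 = -64834839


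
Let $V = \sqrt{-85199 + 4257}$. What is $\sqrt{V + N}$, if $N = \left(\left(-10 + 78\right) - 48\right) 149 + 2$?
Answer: $\sqrt{2982 + i \sqrt{80942}} \approx 54.67 + 2.602 i$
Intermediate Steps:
$V = i \sqrt{80942}$ ($V = \sqrt{-80942} = i \sqrt{80942} \approx 284.5 i$)
$N = 2982$ ($N = \left(68 - 48\right) 149 + 2 = 20 \cdot 149 + 2 = 2980 + 2 = 2982$)
$\sqrt{V + N} = \sqrt{i \sqrt{80942} + 2982} = \sqrt{2982 + i \sqrt{80942}}$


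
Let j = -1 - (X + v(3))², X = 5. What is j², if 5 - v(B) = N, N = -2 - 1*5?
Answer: 84100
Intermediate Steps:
N = -7 (N = -2 - 5 = -7)
v(B) = 12 (v(B) = 5 - 1*(-7) = 5 + 7 = 12)
j = -290 (j = -1 - (5 + 12)² = -1 - 1*17² = -1 - 1*289 = -1 - 289 = -290)
j² = (-290)² = 84100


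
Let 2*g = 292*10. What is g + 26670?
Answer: 28130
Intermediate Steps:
g = 1460 (g = (292*10)/2 = (½)*2920 = 1460)
g + 26670 = 1460 + 26670 = 28130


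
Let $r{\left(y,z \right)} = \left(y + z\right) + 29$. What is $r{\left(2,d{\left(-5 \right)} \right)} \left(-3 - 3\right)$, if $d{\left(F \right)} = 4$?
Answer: $-210$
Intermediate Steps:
$r{\left(y,z \right)} = 29 + y + z$
$r{\left(2,d{\left(-5 \right)} \right)} \left(-3 - 3\right) = \left(29 + 2 + 4\right) \left(-3 - 3\right) = 35 \left(-3 - 3\right) = 35 \left(-6\right) = -210$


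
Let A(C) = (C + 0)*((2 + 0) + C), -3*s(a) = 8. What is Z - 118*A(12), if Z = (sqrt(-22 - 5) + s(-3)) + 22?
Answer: -59414/3 + 3*I*sqrt(3) ≈ -19805.0 + 5.1962*I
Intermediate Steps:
s(a) = -8/3 (s(a) = -1/3*8 = -8/3)
A(C) = C*(2 + C)
Z = 58/3 + 3*I*sqrt(3) (Z = (sqrt(-22 - 5) - 8/3) + 22 = (sqrt(-27) - 8/3) + 22 = (3*I*sqrt(3) - 8/3) + 22 = (-8/3 + 3*I*sqrt(3)) + 22 = 58/3 + 3*I*sqrt(3) ≈ 19.333 + 5.1962*I)
Z - 118*A(12) = (58/3 + 3*I*sqrt(3)) - 1416*(2 + 12) = (58/3 + 3*I*sqrt(3)) - 1416*14 = (58/3 + 3*I*sqrt(3)) - 118*168 = (58/3 + 3*I*sqrt(3)) - 19824 = -59414/3 + 3*I*sqrt(3)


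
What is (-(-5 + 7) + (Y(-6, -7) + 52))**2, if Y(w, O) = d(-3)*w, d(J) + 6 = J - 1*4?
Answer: 16384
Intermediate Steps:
d(J) = -10 + J (d(J) = -6 + (J - 1*4) = -6 + (J - 4) = -6 + (-4 + J) = -10 + J)
Y(w, O) = -13*w (Y(w, O) = (-10 - 3)*w = -13*w)
(-(-5 + 7) + (Y(-6, -7) + 52))**2 = (-(-5 + 7) + (-13*(-6) + 52))**2 = (-1*2 + (78 + 52))**2 = (-2 + 130)**2 = 128**2 = 16384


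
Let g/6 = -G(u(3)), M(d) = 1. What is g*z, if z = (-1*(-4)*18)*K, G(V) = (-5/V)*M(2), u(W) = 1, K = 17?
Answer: 36720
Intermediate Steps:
G(V) = -5/V (G(V) = -5/V*1 = -5/V)
g = 30 (g = 6*(-(-5)/1) = 6*(-(-5)) = 6*(-1*(-5)) = 6*5 = 30)
z = 1224 (z = (-1*(-4)*18)*17 = (4*18)*17 = 72*17 = 1224)
g*z = 30*1224 = 36720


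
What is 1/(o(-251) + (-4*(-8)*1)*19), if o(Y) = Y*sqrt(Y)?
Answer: 608/16182915 + 251*I*sqrt(251)/16182915 ≈ 3.757e-5 + 0.00024573*I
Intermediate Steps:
o(Y) = Y**(3/2)
1/(o(-251) + (-4*(-8)*1)*19) = 1/((-251)**(3/2) + (-4*(-8)*1)*19) = 1/(-251*I*sqrt(251) + (32*1)*19) = 1/(-251*I*sqrt(251) + 32*19) = 1/(-251*I*sqrt(251) + 608) = 1/(608 - 251*I*sqrt(251))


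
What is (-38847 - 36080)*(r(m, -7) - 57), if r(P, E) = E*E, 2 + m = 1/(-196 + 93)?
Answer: 599416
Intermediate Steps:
m = -207/103 (m = -2 + 1/(-196 + 93) = -2 + 1/(-103) = -2 - 1/103 = -207/103 ≈ -2.0097)
r(P, E) = E²
(-38847 - 36080)*(r(m, -7) - 57) = (-38847 - 36080)*((-7)² - 57) = -74927*(49 - 57) = -74927*(-8) = 599416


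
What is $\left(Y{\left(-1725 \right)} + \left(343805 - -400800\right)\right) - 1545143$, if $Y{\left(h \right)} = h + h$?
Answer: $-803988$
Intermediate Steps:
$Y{\left(h \right)} = 2 h$
$\left(Y{\left(-1725 \right)} + \left(343805 - -400800\right)\right) - 1545143 = \left(2 \left(-1725\right) + \left(343805 - -400800\right)\right) - 1545143 = \left(-3450 + \left(343805 + 400800\right)\right) - 1545143 = \left(-3450 + 744605\right) - 1545143 = 741155 - 1545143 = -803988$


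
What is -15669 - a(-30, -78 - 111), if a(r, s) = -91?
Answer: -15578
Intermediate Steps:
-15669 - a(-30, -78 - 111) = -15669 - 1*(-91) = -15669 + 91 = -15578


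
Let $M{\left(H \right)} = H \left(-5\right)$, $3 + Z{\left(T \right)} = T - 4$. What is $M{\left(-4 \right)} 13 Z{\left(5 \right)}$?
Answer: $-520$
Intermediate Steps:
$Z{\left(T \right)} = -7 + T$ ($Z{\left(T \right)} = -3 + \left(T - 4\right) = -3 + \left(-4 + T\right) = -7 + T$)
$M{\left(H \right)} = - 5 H$
$M{\left(-4 \right)} 13 Z{\left(5 \right)} = \left(-5\right) \left(-4\right) 13 \left(-7 + 5\right) = 20 \cdot 13 \left(-2\right) = 260 \left(-2\right) = -520$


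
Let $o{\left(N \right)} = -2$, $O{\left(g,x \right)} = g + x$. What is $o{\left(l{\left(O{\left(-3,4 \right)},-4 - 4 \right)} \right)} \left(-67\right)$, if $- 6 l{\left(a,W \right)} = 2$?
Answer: $134$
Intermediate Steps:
$l{\left(a,W \right)} = - \frac{1}{3}$ ($l{\left(a,W \right)} = \left(- \frac{1}{6}\right) 2 = - \frac{1}{3}$)
$o{\left(l{\left(O{\left(-3,4 \right)},-4 - 4 \right)} \right)} \left(-67\right) = \left(-2\right) \left(-67\right) = 134$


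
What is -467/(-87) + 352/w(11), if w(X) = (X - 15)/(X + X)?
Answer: -167965/87 ≈ -1930.6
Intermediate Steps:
w(X) = (-15 + X)/(2*X) (w(X) = (-15 + X)/((2*X)) = (-15 + X)*(1/(2*X)) = (-15 + X)/(2*X))
-467/(-87) + 352/w(11) = -467/(-87) + 352/(((½)*(-15 + 11)/11)) = -467*(-1/87) + 352/(((½)*(1/11)*(-4))) = 467/87 + 352/(-2/11) = 467/87 + 352*(-11/2) = 467/87 - 1936 = -167965/87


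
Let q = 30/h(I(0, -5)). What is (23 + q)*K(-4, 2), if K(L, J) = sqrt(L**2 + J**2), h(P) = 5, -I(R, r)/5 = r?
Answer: 58*sqrt(5) ≈ 129.69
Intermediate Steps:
I(R, r) = -5*r
K(L, J) = sqrt(J**2 + L**2)
q = 6 (q = 30/5 = 30*(1/5) = 6)
(23 + q)*K(-4, 2) = (23 + 6)*sqrt(2**2 + (-4)**2) = 29*sqrt(4 + 16) = 29*sqrt(20) = 29*(2*sqrt(5)) = 58*sqrt(5)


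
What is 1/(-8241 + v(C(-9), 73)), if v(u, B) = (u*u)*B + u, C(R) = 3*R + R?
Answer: 1/86331 ≈ 1.1583e-5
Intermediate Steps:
C(R) = 4*R
v(u, B) = u + B*u**2 (v(u, B) = u**2*B + u = B*u**2 + u = u + B*u**2)
1/(-8241 + v(C(-9), 73)) = 1/(-8241 + (4*(-9))*(1 + 73*(4*(-9)))) = 1/(-8241 - 36*(1 + 73*(-36))) = 1/(-8241 - 36*(1 - 2628)) = 1/(-8241 - 36*(-2627)) = 1/(-8241 + 94572) = 1/86331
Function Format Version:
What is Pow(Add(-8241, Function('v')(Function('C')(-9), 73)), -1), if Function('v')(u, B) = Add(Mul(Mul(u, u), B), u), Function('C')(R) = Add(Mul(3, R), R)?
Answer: Rational(1, 86331) ≈ 1.1583e-5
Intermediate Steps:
Function('C')(R) = Mul(4, R)
Function('v')(u, B) = Add(u, Mul(B, Pow(u, 2))) (Function('v')(u, B) = Add(Mul(Pow(u, 2), B), u) = Add(Mul(B, Pow(u, 2)), u) = Add(u, Mul(B, Pow(u, 2))))
Pow(Add(-8241, Function('v')(Function('C')(-9), 73)), -1) = Pow(Add(-8241, Mul(Mul(4, -9), Add(1, Mul(73, Mul(4, -9))))), -1) = Pow(Add(-8241, Mul(-36, Add(1, Mul(73, -36)))), -1) = Pow(Add(-8241, Mul(-36, Add(1, -2628))), -1) = Pow(Add(-8241, Mul(-36, -2627)), -1) = Pow(Add(-8241, 94572), -1) = Pow(86331, -1) = Rational(1, 86331)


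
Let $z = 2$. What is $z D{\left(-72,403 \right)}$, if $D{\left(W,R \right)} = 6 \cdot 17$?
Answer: $204$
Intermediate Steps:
$D{\left(W,R \right)} = 102$
$z D{\left(-72,403 \right)} = 2 \cdot 102 = 204$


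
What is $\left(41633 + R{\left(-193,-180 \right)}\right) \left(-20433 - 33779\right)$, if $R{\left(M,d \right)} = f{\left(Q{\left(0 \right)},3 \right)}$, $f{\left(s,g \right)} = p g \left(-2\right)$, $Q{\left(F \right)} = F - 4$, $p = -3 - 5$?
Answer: $-2259610372$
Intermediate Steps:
$p = -8$
$Q{\left(F \right)} = -4 + F$
$f{\left(s,g \right)} = 16 g$ ($f{\left(s,g \right)} = - 8 g \left(-2\right) = 16 g$)
$R{\left(M,d \right)} = 48$ ($R{\left(M,d \right)} = 16 \cdot 3 = 48$)
$\left(41633 + R{\left(-193,-180 \right)}\right) \left(-20433 - 33779\right) = \left(41633 + 48\right) \left(-20433 - 33779\right) = 41681 \left(-54212\right) = -2259610372$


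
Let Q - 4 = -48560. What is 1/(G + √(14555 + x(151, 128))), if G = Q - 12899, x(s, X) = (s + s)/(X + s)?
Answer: -1008585/61982352284 - 3*√125895557/1053699988828 ≈ -1.6304e-5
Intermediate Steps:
Q = -48556 (Q = 4 - 48560 = -48556)
x(s, X) = 2*s/(X + s) (x(s, X) = (2*s)/(X + s) = 2*s/(X + s))
G = -61455 (G = -48556 - 12899 = -61455)
1/(G + √(14555 + x(151, 128))) = 1/(-61455 + √(14555 + 2*151/(128 + 151))) = 1/(-61455 + √(14555 + 2*151/279)) = 1/(-61455 + √(14555 + 2*151*(1/279))) = 1/(-61455 + √(14555 + 302/279)) = 1/(-61455 + √(4061147/279)) = 1/(-61455 + √125895557/93)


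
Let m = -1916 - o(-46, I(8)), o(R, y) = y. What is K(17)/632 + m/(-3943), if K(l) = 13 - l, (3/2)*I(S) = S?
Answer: 898883/1868982 ≈ 0.48095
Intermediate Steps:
I(S) = 2*S/3
m = -5764/3 (m = -1916 - 2*8/3 = -1916 - 1*16/3 = -1916 - 16/3 = -5764/3 ≈ -1921.3)
K(17)/632 + m/(-3943) = (13 - 1*17)/632 - 5764/3/(-3943) = (13 - 17)*(1/632) - 5764/3*(-1/3943) = -4*1/632 + 5764/11829 = -1/158 + 5764/11829 = 898883/1868982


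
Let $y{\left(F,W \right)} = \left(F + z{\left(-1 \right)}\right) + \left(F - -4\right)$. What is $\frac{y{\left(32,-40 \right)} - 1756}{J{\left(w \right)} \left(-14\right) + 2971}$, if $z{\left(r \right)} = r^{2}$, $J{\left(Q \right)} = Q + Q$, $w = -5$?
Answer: $- \frac{1687}{3111} \approx -0.54227$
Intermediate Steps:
$J{\left(Q \right)} = 2 Q$
$y{\left(F,W \right)} = 5 + 2 F$ ($y{\left(F,W \right)} = \left(F + \left(-1\right)^{2}\right) + \left(F - -4\right) = \left(F + 1\right) + \left(F + 4\right) = \left(1 + F\right) + \left(4 + F\right) = 5 + 2 F$)
$\frac{y{\left(32,-40 \right)} - 1756}{J{\left(w \right)} \left(-14\right) + 2971} = \frac{\left(5 + 2 \cdot 32\right) - 1756}{2 \left(-5\right) \left(-14\right) + 2971} = \frac{\left(5 + 64\right) - 1756}{\left(-10\right) \left(-14\right) + 2971} = \frac{69 - 1756}{140 + 2971} = - \frac{1687}{3111}$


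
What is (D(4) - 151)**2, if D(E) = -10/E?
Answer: 94249/4 ≈ 23562.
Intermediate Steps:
(D(4) - 151)**2 = (-10/4 - 151)**2 = (-10*1/4 - 151)**2 = (-5/2 - 151)**2 = (-307/2)**2 = 94249/4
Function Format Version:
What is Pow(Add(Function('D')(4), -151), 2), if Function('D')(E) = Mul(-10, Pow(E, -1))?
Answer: Rational(94249, 4) ≈ 23562.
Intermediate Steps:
Pow(Add(Function('D')(4), -151), 2) = Pow(Add(Mul(-10, Pow(4, -1)), -151), 2) = Pow(Add(Mul(-10, Rational(1, 4)), -151), 2) = Pow(Add(Rational(-5, 2), -151), 2) = Pow(Rational(-307, 2), 2) = Rational(94249, 4)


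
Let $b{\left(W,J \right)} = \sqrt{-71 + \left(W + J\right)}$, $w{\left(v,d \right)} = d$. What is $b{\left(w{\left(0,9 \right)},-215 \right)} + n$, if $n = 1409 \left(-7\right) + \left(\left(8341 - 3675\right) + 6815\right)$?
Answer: $1618 + i \sqrt{277} \approx 1618.0 + 16.643 i$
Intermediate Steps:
$b{\left(W,J \right)} = \sqrt{-71 + J + W}$ ($b{\left(W,J \right)} = \sqrt{-71 + \left(J + W\right)} = \sqrt{-71 + J + W}$)
$n = 1618$ ($n = -9863 + \left(4666 + 6815\right) = -9863 + 11481 = 1618$)
$b{\left(w{\left(0,9 \right)},-215 \right)} + n = \sqrt{-71 - 215 + 9} + 1618 = \sqrt{-277} + 1618 = i \sqrt{277} + 1618 = 1618 + i \sqrt{277}$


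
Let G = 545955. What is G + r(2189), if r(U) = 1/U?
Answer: 1195095496/2189 ≈ 5.4596e+5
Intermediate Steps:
G + r(2189) = 545955 + 1/2189 = 1195095496/2189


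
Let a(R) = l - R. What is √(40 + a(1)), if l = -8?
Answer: √31 ≈ 5.5678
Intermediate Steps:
a(R) = -8 - R
√(40 + a(1)) = √(40 + (-8 - 1*1)) = √(40 + (-8 - 1)) = √(40 - 9) = √31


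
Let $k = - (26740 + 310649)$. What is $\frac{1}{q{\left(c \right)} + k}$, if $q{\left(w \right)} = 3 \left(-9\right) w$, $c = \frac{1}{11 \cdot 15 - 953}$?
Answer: $- \frac{788}{265862505} \approx -2.9639 \cdot 10^{-6}$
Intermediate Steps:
$c = - \frac{1}{788}$ ($c = \frac{1}{165 - 953} = \frac{1}{-788} = - \frac{1}{788} \approx -0.001269$)
$q{\left(w \right)} = - 27 w$
$k = -337389$ ($k = \left(-1\right) 337389 = -337389$)
$\frac{1}{q{\left(c \right)} + k} = \frac{1}{\left(-27\right) \left(- \frac{1}{788}\right) - 337389} = \frac{1}{\frac{27}{788} - 337389} = \frac{1}{- \frac{265862505}{788}} = - \frac{788}{265862505}$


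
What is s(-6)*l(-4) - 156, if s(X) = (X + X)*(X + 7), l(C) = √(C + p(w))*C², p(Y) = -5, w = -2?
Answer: -156 - 576*I ≈ -156.0 - 576.0*I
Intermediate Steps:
l(C) = C²*√(-5 + C) (l(C) = √(C - 5)*C² = √(-5 + C)*C² = C²*√(-5 + C))
s(X) = 2*X*(7 + X) (s(X) = (2*X)*(7 + X) = 2*X*(7 + X))
s(-6)*l(-4) - 156 = (2*(-6)*(7 - 6))*((-4)²*√(-5 - 4)) - 156 = (2*(-6)*1)*(16*√(-9)) - 156 = -192*3*I - 156 = -576*I - 156 = -156 - 576*I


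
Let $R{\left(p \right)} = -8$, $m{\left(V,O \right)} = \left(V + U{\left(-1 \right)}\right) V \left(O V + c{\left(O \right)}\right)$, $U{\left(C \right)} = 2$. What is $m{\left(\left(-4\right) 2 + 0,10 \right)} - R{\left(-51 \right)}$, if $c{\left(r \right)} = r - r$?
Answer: $-3832$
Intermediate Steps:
$c{\left(r \right)} = 0$
$m{\left(V,O \right)} = O V^{2} \left(2 + V\right)$ ($m{\left(V,O \right)} = \left(V + 2\right) V \left(O V + 0\right) = \left(2 + V\right) V O V = V \left(2 + V\right) O V = O V^{2} \left(2 + V\right)$)
$m{\left(\left(-4\right) 2 + 0,10 \right)} - R{\left(-51 \right)} = 10 \left(\left(-4\right) 2 + 0\right)^{2} \left(2 + \left(\left(-4\right) 2 + 0\right)\right) - -8 = 10 \left(-8 + 0\right)^{2} \left(2 + \left(-8 + 0\right)\right) + 8 = 10 \left(-8\right)^{2} \left(2 - 8\right) + 8 = 10 \cdot 64 \left(-6\right) + 8 = -3840 + 8 = -3832$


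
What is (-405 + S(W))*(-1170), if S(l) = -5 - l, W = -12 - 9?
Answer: 455130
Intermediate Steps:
W = -21
(-405 + S(W))*(-1170) = (-405 + (-5 - 1*(-21)))*(-1170) = (-405 + (-5 + 21))*(-1170) = (-405 + 16)*(-1170) = -389*(-1170) = 455130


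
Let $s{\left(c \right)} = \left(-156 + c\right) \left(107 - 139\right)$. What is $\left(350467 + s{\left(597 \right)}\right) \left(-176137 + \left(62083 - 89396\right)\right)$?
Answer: $-68431424750$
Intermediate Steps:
$s{\left(c \right)} = 4992 - 32 c$ ($s{\left(c \right)} = \left(-156 + c\right) \left(-32\right) = 4992 - 32 c$)
$\left(350467 + s{\left(597 \right)}\right) \left(-176137 + \left(62083 - 89396\right)\right) = \left(350467 + \left(4992 - 19104\right)\right) \left(-176137 + \left(62083 - 89396\right)\right) = \left(350467 - 14112\right) \left(-176137 - 27313\right) = 336355 \left(-203450\right) = -68431424750$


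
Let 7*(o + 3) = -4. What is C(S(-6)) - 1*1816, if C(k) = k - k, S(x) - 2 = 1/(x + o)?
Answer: -1816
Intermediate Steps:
o = -25/7 (o = -3 + (1/7)*(-4) = -3 - 4/7 = -25/7 ≈ -3.5714)
S(x) = 2 + 1/(-25/7 + x) (S(x) = 2 + 1/(x - 25/7) = 2 + 1/(-25/7 + x))
C(k) = 0
C(S(-6)) - 1*1816 = 0 - 1*1816 = 0 - 1816 = -1816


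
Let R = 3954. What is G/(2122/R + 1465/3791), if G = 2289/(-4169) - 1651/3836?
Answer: -117395831305761/110643512421904 ≈ -1.0610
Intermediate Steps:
G = -15663623/15992284 (G = 2289*(-1/4169) - 1651*1/3836 = -2289/4169 - 1651/3836 = -15663623/15992284 ≈ -0.97945)
G/(2122/R + 1465/3791) = -15663623/(15992284*(2122/3954 + 1465/3791)) = -15663623/(15992284*(2122*(1/3954) + 1465*(1/3791))) = -15663623/(15992284*(1061/1977 + 1465/3791)) = -15663623/(15992284*6918556/7494807) = -15663623/15992284*7494807/6918556 = -117395831305761/110643512421904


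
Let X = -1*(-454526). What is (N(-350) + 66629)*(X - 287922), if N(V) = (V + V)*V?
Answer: 51918637916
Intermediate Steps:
X = 454526
N(V) = 2*V**2 (N(V) = (2*V)*V = 2*V**2)
(N(-350) + 66629)*(X - 287922) = (2*(-350)**2 + 66629)*(454526 - 287922) = (2*122500 + 66629)*166604 = (245000 + 66629)*166604 = 311629*166604 = 51918637916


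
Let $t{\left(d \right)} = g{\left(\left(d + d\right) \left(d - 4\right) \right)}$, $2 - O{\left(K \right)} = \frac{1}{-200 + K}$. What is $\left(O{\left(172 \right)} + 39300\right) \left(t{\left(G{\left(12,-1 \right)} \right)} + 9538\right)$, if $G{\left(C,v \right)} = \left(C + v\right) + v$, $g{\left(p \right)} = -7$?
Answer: $\frac{10488455667}{28} \approx 3.7459 \cdot 10^{8}$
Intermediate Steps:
$O{\left(K \right)} = 2 - \frac{1}{-200 + K}$
$G{\left(C,v \right)} = C + 2 v$
$t{\left(d \right)} = -7$
$\left(O{\left(172 \right)} + 39300\right) \left(t{\left(G{\left(12,-1 \right)} \right)} + 9538\right) = \left(\frac{-401 + 2 \cdot 172}{-200 + 172} + 39300\right) \left(-7 + 9538\right) = \left(\frac{-401 + 344}{-28} + 39300\right) 9531 = \left(\left(- \frac{1}{28}\right) \left(-57\right) + 39300\right) 9531 = \left(\frac{57}{28} + 39300\right) 9531 = \frac{1100457}{28} \cdot 9531 = \frac{10488455667}{28}$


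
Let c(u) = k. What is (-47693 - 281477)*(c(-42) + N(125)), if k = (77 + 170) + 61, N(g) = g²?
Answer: -5244665610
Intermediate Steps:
k = 308 (k = 247 + 61 = 308)
c(u) = 308
(-47693 - 281477)*(c(-42) + N(125)) = (-47693 - 281477)*(308 + 125²) = -329170*(308 + 15625) = -329170*15933 = -5244665610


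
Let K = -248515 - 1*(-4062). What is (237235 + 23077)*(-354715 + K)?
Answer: -155970620416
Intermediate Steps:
K = -244453 (K = -248515 + 4062 = -244453)
(237235 + 23077)*(-354715 + K) = (237235 + 23077)*(-354715 - 244453) = 260312*(-599168) = -155970620416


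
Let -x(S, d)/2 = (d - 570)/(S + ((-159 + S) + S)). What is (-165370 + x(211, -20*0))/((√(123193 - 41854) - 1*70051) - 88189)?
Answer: 2067253689600/1978145484619 + 13064040*√81339/1978145484619 ≈ 1.0469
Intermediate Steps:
x(S, d) = -2*(-570 + d)/(-159 + 3*S) (x(S, d) = -2*(d - 570)/(S + ((-159 + S) + S)) = -2*(-570 + d)/(S + (-159 + 2*S)) = -2*(-570 + d)/(-159 + 3*S))
(-165370 + x(211, -20*0))/((√(123193 - 41854) - 1*70051) - 88189) = (-165370 + 2*(570 - (-20)*0)/(3*(-53 + 211)))/((√(123193 - 41854) - 1*70051) - 88189) = (-165370 + (⅔)*(570 - 1*0)/158)/((√81339 - 70051) - 88189) = (-165370 + (⅔)*(1/158)*(570 + 0))/((-70051 + √81339) - 88189) = (-165370 + (⅔)*(1/158)*570)/(-158240 + √81339) = (-165370 + 190/79)/(-158240 + √81339) = -13064040/(79*(-158240 + √81339))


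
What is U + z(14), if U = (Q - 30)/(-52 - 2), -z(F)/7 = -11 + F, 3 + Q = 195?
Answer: -24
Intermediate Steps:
Q = 192 (Q = -3 + 195 = 192)
z(F) = 77 - 7*F (z(F) = -7*(-11 + F) = 77 - 7*F)
U = -3 (U = (192 - 30)/(-52 - 2) = 162/(-54) = 162*(-1/54) = -3)
U + z(14) = -3 + (77 - 7*14) = -3 + (77 - 98) = -3 - 21 = -24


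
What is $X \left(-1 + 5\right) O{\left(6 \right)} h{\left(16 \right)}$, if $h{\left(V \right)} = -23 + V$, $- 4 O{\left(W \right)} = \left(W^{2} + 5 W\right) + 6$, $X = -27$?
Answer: $-13608$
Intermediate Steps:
$O{\left(W \right)} = - \frac{3}{2} - \frac{5 W}{4} - \frac{W^{2}}{4}$ ($O{\left(W \right)} = - \frac{\left(W^{2} + 5 W\right) + 6}{4} = - \frac{6 + W^{2} + 5 W}{4} = - \frac{3}{2} - \frac{5 W}{4} - \frac{W^{2}}{4}$)
$X \left(-1 + 5\right) O{\left(6 \right)} h{\left(16 \right)} = - 27 \left(-1 + 5\right) \left(- \frac{3}{2} - \frac{15}{2} - \frac{6^{2}}{4}\right) \left(-23 + 16\right) = - 27 \cdot 4 \left(- \frac{3}{2} - \frac{15}{2} - 9\right) \left(-7\right) = - 27 \cdot 4 \left(-18\right) \left(-7\right) = - 27 \left(\left(-72\right) \left(-7\right)\right) = \left(-27\right) 504 = -13608$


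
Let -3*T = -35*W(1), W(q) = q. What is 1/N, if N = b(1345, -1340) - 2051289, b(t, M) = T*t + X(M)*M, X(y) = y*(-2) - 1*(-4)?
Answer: -3/16896472 ≈ -1.7755e-7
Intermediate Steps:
X(y) = 4 - 2*y (X(y) = -2*y + 4 = 4 - 2*y)
T = 35/3 (T = -(-35)/3 = -⅓*(-35) = 35/3 ≈ 11.667)
b(t, M) = 35*t/3 + M*(4 - 2*M) (b(t, M) = 35*t/3 + (4 - 2*M)*M = 35*t/3 + M*(4 - 2*M))
N = -16896472/3 (N = ((35/3)*1345 - 2*(-1340)*(-2 - 1340)) - 2051289 = (47075/3 - 2*(-1340)*(-1342)) - 2051289 = (47075/3 - 3596560) - 2051289 = -10742605/3 - 2051289 = -16896472/3 ≈ -5.6322e+6)
1/N = 1/(-16896472/3) = -3/16896472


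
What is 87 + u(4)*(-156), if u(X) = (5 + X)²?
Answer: -12549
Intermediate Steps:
87 + u(4)*(-156) = 87 + (5 + 4)²*(-156) = 87 + 9²*(-156) = 87 + 81*(-156) = 87 - 12636 = -12549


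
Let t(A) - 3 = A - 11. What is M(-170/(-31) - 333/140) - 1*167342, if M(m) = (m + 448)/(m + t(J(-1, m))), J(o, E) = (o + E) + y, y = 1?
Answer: -1301535769/7766 ≈ -1.6759e+5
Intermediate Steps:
J(o, E) = 1 + E + o (J(o, E) = (o + E) + 1 = (E + o) + 1 = 1 + E + o)
t(A) = -8 + A (t(A) = 3 + (A - 11) = 3 + (-11 + A) = -8 + A)
M(m) = (448 + m)/(-8 + 2*m) (M(m) = (m + 448)/(m + (-8 + (1 + m - 1))) = (448 + m)/(m + (-8 + m)) = (448 + m)/(-8 + 2*m))
M(-170/(-31) - 333/140) - 1*167342 = (448 + (-170/(-31) - 333/140))/(2*(-4 + (-170/(-31) - 333/140))) - 1*167342 = (448 + (-170*(-1/31) - 333*1/140))/(2*(-4 + (-170*(-1/31) - 333*1/140))) - 167342 = (448 + (170/31 - 333/140))/(2*(-4 + (170/31 - 333/140))) - 167342 = (448 + 13477/4340)/(2*(-4 + 13477/4340)) - 167342 = (½)*(1957797/4340)/(-3883/4340) - 167342 = (½)*(-4340/3883)*(1957797/4340) - 167342 = -1957797/7766 - 167342 = -1301535769/7766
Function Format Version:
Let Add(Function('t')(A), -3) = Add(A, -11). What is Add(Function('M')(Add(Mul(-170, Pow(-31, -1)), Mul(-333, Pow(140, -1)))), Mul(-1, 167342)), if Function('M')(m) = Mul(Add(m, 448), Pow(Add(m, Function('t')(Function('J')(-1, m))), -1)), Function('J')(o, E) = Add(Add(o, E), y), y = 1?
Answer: Rational(-1301535769, 7766) ≈ -1.6759e+5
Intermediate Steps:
Function('J')(o, E) = Add(1, E, o) (Function('J')(o, E) = Add(Add(o, E), 1) = Add(Add(E, o), 1) = Add(1, E, o))
Function('t')(A) = Add(-8, A) (Function('t')(A) = Add(3, Add(A, -11)) = Add(3, Add(-11, A)) = Add(-8, A))
Function('M')(m) = Mul(Pow(Add(-8, Mul(2, m)), -1), Add(448, m)) (Function('M')(m) = Mul(Add(m, 448), Pow(Add(m, Add(-8, Add(1, m, -1))), -1)) = Mul(Add(448, m), Pow(Add(m, Add(-8, m)), -1)) = Mul(Add(448, m), Pow(Add(-8, Mul(2, m)), -1)) = Mul(Pow(Add(-8, Mul(2, m)), -1), Add(448, m)))
Add(Function('M')(Add(Mul(-170, Pow(-31, -1)), Mul(-333, Pow(140, -1)))), Mul(-1, 167342)) = Add(Mul(Rational(1, 2), Pow(Add(-4, Add(Mul(-170, Pow(-31, -1)), Mul(-333, Pow(140, -1)))), -1), Add(448, Add(Mul(-170, Pow(-31, -1)), Mul(-333, Pow(140, -1))))), Mul(-1, 167342)) = Add(Mul(Rational(1, 2), Pow(Add(-4, Add(Mul(-170, Rational(-1, 31)), Mul(-333, Rational(1, 140)))), -1), Add(448, Add(Mul(-170, Rational(-1, 31)), Mul(-333, Rational(1, 140))))), -167342) = Add(Mul(Rational(1, 2), Pow(Add(-4, Add(Rational(170, 31), Rational(-333, 140))), -1), Add(448, Add(Rational(170, 31), Rational(-333, 140)))), -167342) = Add(Mul(Rational(1, 2), Pow(Add(-4, Rational(13477, 4340)), -1), Add(448, Rational(13477, 4340))), -167342) = Add(Mul(Rational(1, 2), Pow(Rational(-3883, 4340), -1), Rational(1957797, 4340)), -167342) = Add(Mul(Rational(1, 2), Rational(-4340, 3883), Rational(1957797, 4340)), -167342) = Add(Rational(-1957797, 7766), -167342) = Rational(-1301535769, 7766)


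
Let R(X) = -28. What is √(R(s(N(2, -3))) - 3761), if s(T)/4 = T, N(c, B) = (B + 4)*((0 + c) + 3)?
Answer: 3*I*√421 ≈ 61.555*I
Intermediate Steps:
N(c, B) = (3 + c)*(4 + B) (N(c, B) = (4 + B)*(c + 3) = (4 + B)*(3 + c) = (3 + c)*(4 + B))
s(T) = 4*T
√(R(s(N(2, -3))) - 3761) = √(-28 - 3761) = √(-3789) = 3*I*√421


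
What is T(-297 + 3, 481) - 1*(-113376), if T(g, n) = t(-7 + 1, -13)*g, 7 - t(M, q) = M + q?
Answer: 105732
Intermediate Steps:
t(M, q) = 7 - M - q (t(M, q) = 7 - (M + q) = 7 + (-M - q) = 7 - M - q)
T(g, n) = 26*g (T(g, n) = (7 - (-7 + 1) - 1*(-13))*g = (7 - 1*(-6) + 13)*g = (7 + 6 + 13)*g = 26*g)
T(-297 + 3, 481) - 1*(-113376) = 26*(-297 + 3) - 1*(-113376) = 26*(-294) + 113376 = -7644 + 113376 = 105732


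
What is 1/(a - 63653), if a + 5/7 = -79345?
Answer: -7/1000991 ≈ -6.9931e-6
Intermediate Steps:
a = -555420/7 (a = -5/7 - 79345 = -555420/7 ≈ -79346.)
1/(a - 63653) = 1/(-555420/7 - 63653) = 1/(-1000991/7) = -7/1000991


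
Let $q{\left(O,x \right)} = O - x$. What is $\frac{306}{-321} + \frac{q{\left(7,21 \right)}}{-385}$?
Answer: $- \frac{5396}{5885} \approx -0.91691$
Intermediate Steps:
$\frac{306}{-321} + \frac{q{\left(7,21 \right)}}{-385} = \frac{306}{-321} + \frac{7 - 21}{-385} = 306 \left(- \frac{1}{321}\right) + \left(7 - 21\right) \left(- \frac{1}{385}\right) = - \frac{102}{107} - - \frac{2}{55} = - \frac{102}{107} + \frac{2}{55} = - \frac{5396}{5885}$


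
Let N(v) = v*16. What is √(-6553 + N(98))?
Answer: I*√4985 ≈ 70.604*I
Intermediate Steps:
N(v) = 16*v
√(-6553 + N(98)) = √(-6553 + 16*98) = √(-6553 + 1568) = √(-4985) = I*√4985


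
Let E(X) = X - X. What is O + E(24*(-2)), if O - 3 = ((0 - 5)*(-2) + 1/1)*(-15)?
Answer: -162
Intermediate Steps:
E(X) = 0
O = -162 (O = 3 + ((0 - 5)*(-2) + 1/1)*(-15) = 3 + (-5*(-2) + 1)*(-15) = 3 + (10 + 1)*(-15) = 3 + 11*(-15) = 3 - 165 = -162)
O + E(24*(-2)) = -162 + 0 = -162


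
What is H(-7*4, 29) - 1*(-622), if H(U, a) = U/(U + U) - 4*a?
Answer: 1013/2 ≈ 506.50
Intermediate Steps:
H(U, a) = ½ - 4*a (H(U, a) = U/((2*U)) - 4*a = (1/(2*U))*U - 4*a = ½ - 4*a)
H(-7*4, 29) - 1*(-622) = (½ - 4*29) - 1*(-622) = (½ - 116) + 622 = -231/2 + 622 = 1013/2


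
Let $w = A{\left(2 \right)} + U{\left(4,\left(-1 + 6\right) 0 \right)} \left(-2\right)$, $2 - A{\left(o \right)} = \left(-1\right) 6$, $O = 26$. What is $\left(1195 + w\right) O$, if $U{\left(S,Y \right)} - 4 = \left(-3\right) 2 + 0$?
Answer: $31382$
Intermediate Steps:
$A{\left(o \right)} = 8$ ($A{\left(o \right)} = 2 - \left(-1\right) 6 = 2 - -6 = 2 + 6 = 8$)
$U{\left(S,Y \right)} = -2$ ($U{\left(S,Y \right)} = 4 + \left(\left(-3\right) 2 + 0\right) = 4 + \left(-6 + 0\right) = 4 - 6 = -2$)
$w = 12$ ($w = 8 - -4 = 8 + 4 = 12$)
$\left(1195 + w\right) O = \left(1195 + 12\right) 26 = 1207 \cdot 26 = 31382$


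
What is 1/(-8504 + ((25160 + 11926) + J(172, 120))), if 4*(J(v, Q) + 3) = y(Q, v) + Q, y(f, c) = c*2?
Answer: 1/28695 ≈ 3.4849e-5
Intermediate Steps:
y(f, c) = 2*c
J(v, Q) = -3 + v/2 + Q/4 (J(v, Q) = -3 + (2*v + Q)/4 = -3 + (Q + 2*v)/4 = -3 + (v/2 + Q/4) = -3 + v/2 + Q/4)
1/(-8504 + ((25160 + 11926) + J(172, 120))) = 1/(-8504 + ((25160 + 11926) + (-3 + (1/2)*172 + (1/4)*120))) = 1/(-8504 + (37086 + (-3 + 86 + 30))) = 1/(-8504 + (37086 + 113)) = 1/(-8504 + 37199) = 1/28695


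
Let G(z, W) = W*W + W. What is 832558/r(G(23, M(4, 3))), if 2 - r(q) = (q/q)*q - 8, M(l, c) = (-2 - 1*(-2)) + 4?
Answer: -416279/5 ≈ -83256.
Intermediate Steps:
M(l, c) = 4 (M(l, c) = (-2 + 2) + 4 = 0 + 4 = 4)
G(z, W) = W + W² (G(z, W) = W² + W = W + W²)
r(q) = 10 - q (r(q) = 2 - ((q/q)*q - 8) = 2 - (1*q - 8) = 2 - (q - 8) = 2 - (-8 + q) = 2 + (8 - q) = 10 - q)
832558/r(G(23, M(4, 3))) = 832558/(10 - 4*(1 + 4)) = 832558/(10 - 4*5) = 832558/(10 - 1*20) = 832558/(10 - 20) = 832558/(-10) = 832558*(-⅒) = -416279/5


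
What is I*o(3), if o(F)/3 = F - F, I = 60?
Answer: 0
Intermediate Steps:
o(F) = 0 (o(F) = 3*(F - F) = 3*0 = 0)
I*o(3) = 60*0 = 0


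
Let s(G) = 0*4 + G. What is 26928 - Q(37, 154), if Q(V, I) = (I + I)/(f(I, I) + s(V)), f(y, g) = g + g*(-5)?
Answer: 15591620/579 ≈ 26929.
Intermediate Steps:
f(y, g) = -4*g (f(y, g) = g - 5*g = -4*g)
s(G) = G (s(G) = 0 + G = G)
Q(V, I) = 2*I/(V - 4*I) (Q(V, I) = (I + I)/(-4*I + V) = (2*I)/(V - 4*I) = 2*I/(V - 4*I))
26928 - Q(37, 154) = 26928 - (-2)*154/(-1*37 + 4*154) = 26928 - (-2)*154/(-37 + 616) = 26928 - (-2)*154/579 = 26928 - 1*(-308/579) = 26928 + 308/579 = 15591620/579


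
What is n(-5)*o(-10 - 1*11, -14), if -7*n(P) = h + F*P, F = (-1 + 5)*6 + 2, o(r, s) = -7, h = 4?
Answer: -126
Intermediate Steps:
F = 26 (F = 4*6 + 2 = 24 + 2 = 26)
n(P) = -4/7 - 26*P/7 (n(P) = -(4 + 26*P)/7 = -4/7 - 26*P/7)
n(-5)*o(-10 - 1*11, -14) = (-4/7 - 26/7*(-5))*(-7) = (-4/7 + 130/7)*(-7) = 18*(-7) = -126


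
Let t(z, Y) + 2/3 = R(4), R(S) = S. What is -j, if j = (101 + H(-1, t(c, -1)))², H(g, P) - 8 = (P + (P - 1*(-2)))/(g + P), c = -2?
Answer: -622521/49 ≈ -12705.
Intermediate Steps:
t(z, Y) = 10/3 (t(z, Y) = -⅔ + 4 = 10/3)
H(g, P) = 8 + (2 + 2*P)/(P + g) (H(g, P) = 8 + (P + (P - 1*(-2)))/(g + P) = 8 + (P + (P + 2))/(P + g) = 8 + (P + (2 + P))/(P + g) = 8 + (2 + 2*P)/(P + g))
j = 622521/49 (j = (101 + 2*(1 + 4*(-1) + 5*(10/3))/(10/3 - 1))² = (101 + 2*(1 - 4 + 50/3)/(7/3))² = (101 + 2*(3/7)*(41/3))² = (101 + 82/7)² = (789/7)² = 622521/49 ≈ 12705.)
-j = -1*622521/49 = -622521/49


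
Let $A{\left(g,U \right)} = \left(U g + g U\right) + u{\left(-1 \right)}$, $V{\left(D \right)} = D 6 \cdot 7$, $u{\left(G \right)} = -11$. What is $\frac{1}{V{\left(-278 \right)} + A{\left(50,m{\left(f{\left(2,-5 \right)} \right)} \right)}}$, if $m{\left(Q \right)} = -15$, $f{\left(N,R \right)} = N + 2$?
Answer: $- \frac{1}{13187} \approx -7.5832 \cdot 10^{-5}$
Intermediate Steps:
$f{\left(N,R \right)} = 2 + N$
$V{\left(D \right)} = 42 D$ ($V{\left(D \right)} = 6 D 7 = 42 D$)
$A{\left(g,U \right)} = -11 + 2 U g$ ($A{\left(g,U \right)} = \left(U g + g U\right) - 11 = \left(U g + U g\right) - 11 = 2 U g - 11 = -11 + 2 U g$)
$\frac{1}{V{\left(-278 \right)} + A{\left(50,m{\left(f{\left(2,-5 \right)} \right)} \right)}} = \frac{1}{42 \left(-278\right) + \left(-11 + 2 \left(-15\right) 50\right)} = \frac{1}{-11676 - 1511} = \frac{1}{-13187} = - \frac{1}{13187}$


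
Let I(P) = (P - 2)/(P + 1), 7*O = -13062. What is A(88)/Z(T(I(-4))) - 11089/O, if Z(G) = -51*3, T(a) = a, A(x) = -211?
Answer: 696781/95166 ≈ 7.3217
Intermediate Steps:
O = -1866 (O = (⅐)*(-13062) = -1866)
I(P) = (-2 + P)/(1 + P)
Z(G) = -153
A(88)/Z(T(I(-4))) - 11089/O = -211/(-153) - 11089/(-1866) = -211*(-1/153) - 11089*(-1/1866) = 211/153 + 11089/1866 = 696781/95166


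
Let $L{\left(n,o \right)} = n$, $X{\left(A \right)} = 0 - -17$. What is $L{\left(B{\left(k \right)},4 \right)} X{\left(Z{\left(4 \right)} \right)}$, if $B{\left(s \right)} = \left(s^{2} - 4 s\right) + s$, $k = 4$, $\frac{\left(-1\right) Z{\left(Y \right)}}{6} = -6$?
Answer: $68$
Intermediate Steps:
$Z{\left(Y \right)} = 36$ ($Z{\left(Y \right)} = \left(-6\right) \left(-6\right) = 36$)
$X{\left(A \right)} = 17$ ($X{\left(A \right)} = 0 + 17 = 17$)
$B{\left(s \right)} = s^{2} - 3 s$
$L{\left(B{\left(k \right)},4 \right)} X{\left(Z{\left(4 \right)} \right)} = 4 \left(-3 + 4\right) 17 = 4 \cdot 1 \cdot 17 = 4 \cdot 17 = 68$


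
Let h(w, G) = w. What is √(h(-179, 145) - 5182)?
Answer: I*√5361 ≈ 73.219*I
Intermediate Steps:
√(h(-179, 145) - 5182) = √(-179 - 5182) = √(-5361) = I*√5361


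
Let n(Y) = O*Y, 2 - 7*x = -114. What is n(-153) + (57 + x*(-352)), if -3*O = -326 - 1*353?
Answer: -282836/7 ≈ -40405.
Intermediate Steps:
x = 116/7 (x = 2/7 - 1/7*(-114) = 2/7 + 114/7 = 116/7 ≈ 16.571)
O = 679/3 (O = -(-326 - 1*353)/3 = -(-326 - 353)/3 = -1/3*(-679) = 679/3 ≈ 226.33)
n(Y) = 679*Y/3
n(-153) + (57 + x*(-352)) = (679/3)*(-153) + (57 + (116/7)*(-352)) = -34629 + (57 - 40832/7) = -34629 - 40433/7 = -282836/7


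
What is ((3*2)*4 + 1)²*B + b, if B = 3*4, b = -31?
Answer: 7469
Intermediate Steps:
B = 12
((3*2)*4 + 1)²*B + b = ((3*2)*4 + 1)²*12 - 31 = (6*4 + 1)²*12 - 31 = (24 + 1)²*12 - 31 = 25²*12 - 31 = 625*12 - 31 = 7500 - 31 = 7469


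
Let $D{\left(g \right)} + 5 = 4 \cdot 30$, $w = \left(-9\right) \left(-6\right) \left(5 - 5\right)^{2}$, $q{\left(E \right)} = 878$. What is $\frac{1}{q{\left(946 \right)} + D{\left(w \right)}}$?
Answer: $\frac{1}{993} \approx 0.0010071$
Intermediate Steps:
$w = 0$ ($w = 54 \cdot 0^{2} = 54 \cdot 0 = 0$)
$D{\left(g \right)} = 115$ ($D{\left(g \right)} = -5 + 4 \cdot 30 = -5 + 120 = 115$)
$\frac{1}{q{\left(946 \right)} + D{\left(w \right)}} = \frac{1}{878 + 115} = \frac{1}{993}$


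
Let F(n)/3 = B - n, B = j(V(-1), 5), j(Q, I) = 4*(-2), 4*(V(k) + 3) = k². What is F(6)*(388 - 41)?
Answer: -14574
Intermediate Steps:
V(k) = -3 + k²/4
j(Q, I) = -8
B = -8
F(n) = -24 - 3*n (F(n) = 3*(-8 - n) = -24 - 3*n)
F(6)*(388 - 41) = (-24 - 3*6)*(388 - 41) = (-24 - 18)*347 = -42*347 = -14574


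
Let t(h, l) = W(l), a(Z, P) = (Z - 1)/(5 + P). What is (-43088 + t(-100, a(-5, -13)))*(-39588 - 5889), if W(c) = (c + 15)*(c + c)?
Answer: 15667508655/8 ≈ 1.9584e+9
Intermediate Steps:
W(c) = 2*c*(15 + c) (W(c) = (15 + c)*(2*c) = 2*c*(15 + c))
a(Z, P) = (-1 + Z)/(5 + P)
t(h, l) = 2*l*(15 + l)
(-43088 + t(-100, a(-5, -13)))*(-39588 - 5889) = (-43088 + 2*((-1 - 5)/(5 - 13))*(15 + (-1 - 5)/(5 - 13)))*(-39588 - 5889) = (-43088 + 2*(-6/(-8))*(15 - 6/(-8)))*(-45477) = (-43088 + 2*(-1/8*(-6))*(15 - 1/8*(-6)))*(-45477) = (-43088 + 2*(3/4)*(15 + 3/4))*(-45477) = (-43088 + 2*(3/4)*(63/4))*(-45477) = (-43088 + 189/8)*(-45477) = -344515/8*(-45477) = 15667508655/8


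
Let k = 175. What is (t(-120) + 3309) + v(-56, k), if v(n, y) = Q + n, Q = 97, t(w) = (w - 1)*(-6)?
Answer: 4076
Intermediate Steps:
t(w) = 6 - 6*w (t(w) = (-1 + w)*(-6) = 6 - 6*w)
v(n, y) = 97 + n
(t(-120) + 3309) + v(-56, k) = ((6 - 6*(-120)) + 3309) + (97 - 56) = ((6 + 720) + 3309) + 41 = (726 + 3309) + 41 = 4035 + 41 = 4076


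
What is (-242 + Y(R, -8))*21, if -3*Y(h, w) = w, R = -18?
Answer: -5026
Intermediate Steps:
Y(h, w) = -w/3
(-242 + Y(R, -8))*21 = (-242 - ⅓*(-8))*21 = (-242 + 8/3)*21 = -718/3*21 = -5026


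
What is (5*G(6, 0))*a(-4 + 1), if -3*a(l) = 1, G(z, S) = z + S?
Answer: -10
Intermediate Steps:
G(z, S) = S + z
a(l) = -1/3 (a(l) = -1/3*1 = -1/3)
(5*G(6, 0))*a(-4 + 1) = (5*(0 + 6))*(-1/3) = (5*6)*(-1/3) = 30*(-1/3) = -10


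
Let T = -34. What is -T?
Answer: 34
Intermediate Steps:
-T = -1*(-34) = 34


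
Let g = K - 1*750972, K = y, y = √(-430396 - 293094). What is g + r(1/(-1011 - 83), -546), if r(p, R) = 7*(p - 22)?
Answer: -821731851/1094 + I*√723490 ≈ -7.5113e+5 + 850.58*I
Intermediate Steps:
y = I*√723490 (y = √(-723490) = I*√723490 ≈ 850.58*I)
K = I*√723490 ≈ 850.58*I
r(p, R) = -154 + 7*p (r(p, R) = 7*(-22 + p) = -154 + 7*p)
g = -750972 + I*√723490 (g = I*√723490 - 1*750972 = I*√723490 - 750972 = -750972 + I*√723490 ≈ -7.5097e+5 + 850.58*I)
g + r(1/(-1011 - 83), -546) = (-750972 + I*√723490) + (-154 + 7/(-1011 - 83)) = (-750972 + I*√723490) + (-154 + 7/(-1094)) = (-750972 + I*√723490) + (-154 + 7*(-1/1094)) = (-750972 + I*√723490) + (-154 - 7/1094) = (-750972 + I*√723490) - 168483/1094 = -821731851/1094 + I*√723490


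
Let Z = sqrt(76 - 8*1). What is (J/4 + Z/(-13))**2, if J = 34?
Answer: 49113/676 - 34*sqrt(17)/13 ≈ 61.869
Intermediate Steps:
Z = 2*sqrt(17) (Z = sqrt(76 - 8) = sqrt(68) = 2*sqrt(17) ≈ 8.2462)
(J/4 + Z/(-13))**2 = (34/4 + (2*sqrt(17))/(-13))**2 = (34*(1/4) + (2*sqrt(17))*(-1/13))**2 = (17/2 - 2*sqrt(17)/13)**2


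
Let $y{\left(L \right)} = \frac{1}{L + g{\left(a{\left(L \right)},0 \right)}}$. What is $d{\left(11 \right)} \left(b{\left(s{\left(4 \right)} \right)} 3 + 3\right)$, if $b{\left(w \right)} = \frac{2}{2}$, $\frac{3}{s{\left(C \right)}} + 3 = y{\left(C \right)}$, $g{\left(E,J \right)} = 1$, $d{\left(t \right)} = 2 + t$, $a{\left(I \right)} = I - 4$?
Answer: $78$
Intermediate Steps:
$a{\left(I \right)} = -4 + I$
$y{\left(L \right)} = \frac{1}{1 + L}$ ($y{\left(L \right)} = \frac{1}{L + 1} = \frac{1}{1 + L}$)
$s{\left(C \right)} = \frac{3}{-3 + \frac{1}{1 + C}}$
$b{\left(w \right)} = 1$ ($b{\left(w \right)} = 2 \cdot \frac{1}{2} = 1$)
$d{\left(11 \right)} \left(b{\left(s{\left(4 \right)} \right)} 3 + 3\right) = \left(2 + 11\right) \left(1 \cdot 3 + 3\right) = 13 \left(3 + 3\right) = 13 \cdot 6 = 78$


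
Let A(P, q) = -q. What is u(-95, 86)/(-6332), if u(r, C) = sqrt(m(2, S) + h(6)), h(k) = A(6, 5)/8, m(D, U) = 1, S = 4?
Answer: -sqrt(6)/25328 ≈ -9.6711e-5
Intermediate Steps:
h(k) = -5/8 (h(k) = -1*5/8 = -5*1/8 = -5/8)
u(r, C) = sqrt(6)/4 (u(r, C) = sqrt(1 - 5/8) = sqrt(3/8) = sqrt(6)/4)
u(-95, 86)/(-6332) = (sqrt(6)/4)/(-6332) = (sqrt(6)/4)*(-1/6332) = -sqrt(6)/25328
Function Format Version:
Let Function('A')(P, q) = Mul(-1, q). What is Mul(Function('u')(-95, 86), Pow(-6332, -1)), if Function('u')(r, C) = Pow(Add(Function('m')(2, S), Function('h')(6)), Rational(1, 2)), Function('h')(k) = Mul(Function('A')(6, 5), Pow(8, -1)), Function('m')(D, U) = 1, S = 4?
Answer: Mul(Rational(-1, 25328), Pow(6, Rational(1, 2))) ≈ -9.6711e-5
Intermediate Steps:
Function('h')(k) = Rational(-5, 8) (Function('h')(k) = Mul(Mul(-1, 5), Pow(8, -1)) = Mul(-5, Rational(1, 8)) = Rational(-5, 8))
Function('u')(r, C) = Mul(Rational(1, 4), Pow(6, Rational(1, 2))) (Function('u')(r, C) = Pow(Add(1, Rational(-5, 8)), Rational(1, 2)) = Pow(Rational(3, 8), Rational(1, 2)) = Mul(Rational(1, 4), Pow(6, Rational(1, 2))))
Mul(Function('u')(-95, 86), Pow(-6332, -1)) = Mul(Mul(Rational(1, 4), Pow(6, Rational(1, 2))), Pow(-6332, -1)) = Mul(Mul(Rational(1, 4), Pow(6, Rational(1, 2))), Rational(-1, 6332)) = Mul(Rational(-1, 25328), Pow(6, Rational(1, 2)))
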